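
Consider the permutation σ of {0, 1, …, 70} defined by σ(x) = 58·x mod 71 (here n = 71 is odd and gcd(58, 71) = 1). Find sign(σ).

+1

Trace 15: π^k(15) = [15, 18, 50, 60, 1, 58, 27] for k=0..6.
Cycle lengths of π_58 on ℤ/71ℤ: [35, 35, 1]; 3 cycles in total.
sign(π) = (−1)^{n − #cycles} = (−1)^{71−3} = (−1)^68 = +1.
Check: (58/71) = +1 by Zolotarev.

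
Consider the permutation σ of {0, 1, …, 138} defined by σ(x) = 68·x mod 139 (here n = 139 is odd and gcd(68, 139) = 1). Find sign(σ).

Trace 105: π^k(105) = [105, 51, 132, 80, 19, 41, 8] for k=0..6.
2 cycles of lengths [138, 1].
With 2 cycles on 139 points, sign = (−1)^{139−2} = -1.
Via Zolotarev, sign(π_{68}) = (68|139) = -1.

-1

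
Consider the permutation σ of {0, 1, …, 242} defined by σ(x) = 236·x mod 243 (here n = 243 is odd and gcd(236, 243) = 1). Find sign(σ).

Start at x=130: 130 → 62 → 52 → 122 → 118 → 146 → 193 → … (one orbit).
Cycle type of π: 162 + 54 + 18 + 6 + 2 + 1; total 6 cycles.
sign(π) = (−1)^{n − #cycles} = (−1)^{243−6} = (−1)^237 = -1.
(236|243)_J = -1 (Zolotarev's lemma cross-check).

-1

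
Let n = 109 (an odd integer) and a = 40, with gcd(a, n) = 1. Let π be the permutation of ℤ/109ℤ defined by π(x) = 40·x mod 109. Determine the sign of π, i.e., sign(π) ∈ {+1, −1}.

-1

Orbit of 17 under x↦40x: [17, 26, 59, 71, 6, 22, 8]… (length divides ord_109(40)).
Cycle lengths of π_40 on ℤ/109ℤ: [108, 1]; 2 cycles in total.
Σ(ℓ_i−1) = 109−2 = 107; sign = (−1)^107 = -1.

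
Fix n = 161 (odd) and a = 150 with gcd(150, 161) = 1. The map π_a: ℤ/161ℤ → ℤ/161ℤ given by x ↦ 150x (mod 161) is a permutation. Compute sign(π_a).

Start at x=27: 27 → 25 → 47 → 127 → 52 → 72 → 13 → … (one orbit).
The orbit structure of x ↦ 150x mod 161: 6 orbits of sizes [66, 66, 11, 11, 6, 1].
161 − 6 = 155 transpositions; sign(π) = (−1)^155 = -1.
The Jacobi symbol (150|161) = -1 (Zolotarev) agrees.

-1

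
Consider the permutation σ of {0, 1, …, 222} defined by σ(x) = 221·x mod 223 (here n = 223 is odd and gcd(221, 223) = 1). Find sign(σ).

-1

Orbit of 128 under x↦221x: [128, 190, 66, 91, 41, 141, 164]… (length divides ord_223(221)).
π_221 has 4 disjoint cycles with lengths [74, 74, 74, 1] on {0,…,222}.
Σ(ℓ_i−1) = 223−4 = 219; sign = (−1)^219 = -1.
Zolotarev: (221|223) = -1, matching the cycle-count sign.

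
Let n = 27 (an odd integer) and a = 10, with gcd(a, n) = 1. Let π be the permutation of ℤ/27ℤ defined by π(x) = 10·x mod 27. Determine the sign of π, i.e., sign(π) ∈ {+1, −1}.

Trace 10: π^k(10) = [10, 19, 1] for k=0..2.
Decompose π into cycles: lengths [3, 3, 3, 3, 3, 3, 1, 1, 1, 1, 1, 1, 1, 1, 1] (15 cycles, including the fixed point 0).
n − c = 27 − 15 = 12; sign = (−1)^12 = +1.
Check: (10/27) = +1 by Zolotarev.

+1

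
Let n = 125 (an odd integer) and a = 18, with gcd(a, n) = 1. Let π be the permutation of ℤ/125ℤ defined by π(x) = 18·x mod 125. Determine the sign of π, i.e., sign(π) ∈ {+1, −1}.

Orbit of 93 under x↦18x: [93, 49, 7, 1, 18, 74, 82]… (length divides ord_125(18)).
π_18 has 12 disjoint cycles with lengths [20, 20, 20, 20, 20, 4, 4, 4, 4, 4, 4, 1] on {0,…,124}.
With 12 cycles on 125 points, sign = (−1)^{125−12} = -1.

-1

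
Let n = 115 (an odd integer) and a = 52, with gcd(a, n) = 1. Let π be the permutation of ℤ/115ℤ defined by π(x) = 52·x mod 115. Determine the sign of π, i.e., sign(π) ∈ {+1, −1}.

Orbit of 27 under x↦52x: [27, 24, 98, 36, 32, 54, 48]… (length divides ord_115(52)).
Decompose π into cycles: lengths [44, 44, 11, 11, 4, 1] (6 cycles, including the fixed point 0).
Σ(ℓ_i−1) = 115−6 = 109; sign = (−1)^109 = -1.
The Jacobi symbol (52|115) = -1 (Zolotarev) agrees.

-1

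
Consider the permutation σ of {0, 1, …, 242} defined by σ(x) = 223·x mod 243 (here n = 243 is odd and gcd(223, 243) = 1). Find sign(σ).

Start at x=157: 157 → 19 → 106 → 67 → 118 → 70 → 58 → … (one orbit).
π_223 has 11 disjoint cycles with lengths [81, 81, 27, 27, 9, 9, 3, 3, 1, 1, 1] on {0,…,242}.
sign(π) = (−1)^{n − #cycles} = (−1)^{243−11} = (−1)^232 = +1.

+1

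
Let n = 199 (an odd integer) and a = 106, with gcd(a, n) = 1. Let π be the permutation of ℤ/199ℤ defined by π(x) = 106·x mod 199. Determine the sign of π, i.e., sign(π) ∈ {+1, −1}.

+1

Orbit of 92 under x↦106x: [92, 1, 106]… (length divides ord_199(106)).
67 cycles of lengths [3, 3, 3, 3, 3, 3, 3, 3, 3, 3, 3, 3, 3, 3, 3, 3, 3, 3, 3, 3, 3, 3, 3, 3, 3, 3, 3, 3, 3, 3, 3, 3, 3, 3, 3, 3, 3, 3, 3, 3, 3, 3, 3, 3, 3, 3, 3, 3, 3, 3, 3, 3, 3, 3, 3, 3, 3, 3, 3, 3, 3, 3, 3, 3, 3, 3, 1].
With 67 cycles on 199 points, sign = (−1)^{199−67} = +1.
Zolotarev: (106|199) = +1, matching the cycle-count sign.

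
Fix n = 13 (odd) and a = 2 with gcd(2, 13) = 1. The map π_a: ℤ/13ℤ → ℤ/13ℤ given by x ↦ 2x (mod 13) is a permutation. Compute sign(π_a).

-1

Orbit of 1 under x↦2x: [1, 2, 4, 8, 3, 6, 12]… (length divides ord_13(2)).
Cycle lengths of π_2 on ℤ/13ℤ: [12, 1]; 2 cycles in total.
2 cycles on 13: each ℓ→(−1)^(ℓ−1), product (−1)^11 = -1.
(2|13)_J = -1 (Zolotarev's lemma cross-check).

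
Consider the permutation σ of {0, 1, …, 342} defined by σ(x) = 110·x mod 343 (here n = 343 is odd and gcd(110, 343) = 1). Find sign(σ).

Start at x=247: 247 → 73 → 141 → 75 → 18 → 265 → 338 → … (one orbit).
Cycle lengths of π_110 on ℤ/343ℤ: [294, 42, 6, 1]; 4 cycles in total.
343 − 4 = 339 transpositions; sign(π) = (−1)^339 = -1.

-1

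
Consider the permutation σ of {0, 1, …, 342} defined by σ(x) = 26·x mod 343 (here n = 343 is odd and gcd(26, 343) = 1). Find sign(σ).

-1

Start at x=132: 132 → 2 → 52 → 323 → 166 → 200 → 55 → … (one orbit).
The orbit structure of x ↦ 26x mod 343: 4 orbits of sizes [294, 42, 6, 1].
Σ(ℓ_i−1) = 343−4 = 339; sign = (−1)^339 = -1.
Via Zolotarev, sign(π_{26}) = (26|343) = -1.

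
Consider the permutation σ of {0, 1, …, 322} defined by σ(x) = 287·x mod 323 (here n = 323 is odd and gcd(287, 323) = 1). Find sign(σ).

Start at x=140: 140 → 128 → 237 → 189 → 302 → 110 → 239 → … (one orbit).
π_287 has 8 disjoint cycles with lengths [72, 72, 72, 72, 18, 8, 8, 1] on {0,…,322}.
8 cycles on 323: each ℓ→(−1)^(ℓ−1), product (−1)^315 = -1.
Check: (287/323) = -1 by Zolotarev.

-1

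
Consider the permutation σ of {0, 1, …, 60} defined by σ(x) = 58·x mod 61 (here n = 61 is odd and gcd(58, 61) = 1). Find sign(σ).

+1

Orbit of 9 under x↦58x: [9, 34, 20, 1, 58]… (length divides ord_61(58)).
Cycle type of π: 5×12 + 1; total 13 cycles.
Σ(ℓ_i−1) = 61−13 = 48; sign = (−1)^48 = +1.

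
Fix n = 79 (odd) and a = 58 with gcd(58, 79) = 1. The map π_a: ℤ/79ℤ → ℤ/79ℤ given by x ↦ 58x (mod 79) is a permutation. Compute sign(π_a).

Orbit of 67 under x↦58x: [67, 15, 1, 58, 46, 61, 62]… (length divides ord_79(58)).
Cycle type of π: 26×3 + 1; total 4 cycles.
4 cycles on 79: each ℓ→(−1)^(ℓ−1), product (−1)^75 = -1.

-1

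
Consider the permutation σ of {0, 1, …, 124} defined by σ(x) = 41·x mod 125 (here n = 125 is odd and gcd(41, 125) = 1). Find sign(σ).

Start at x=106: 106 → 96 → 61 → 1 → 41 → 56 → 46 → … (one orbit).
The orbit structure of x ↦ 41x mod 125: 13 orbits of sizes [25, 25, 25, 25, 5, 5, 5, 5, 1, 1, 1, 1, 1].
Σ(ℓ_i−1) = 125−13 = 112; sign = (−1)^112 = +1.
Check: (41/125) = +1 by Zolotarev.

+1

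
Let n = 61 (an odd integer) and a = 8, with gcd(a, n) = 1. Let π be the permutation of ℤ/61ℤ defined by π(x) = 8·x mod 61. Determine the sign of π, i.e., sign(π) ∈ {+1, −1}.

-1

Orbit of 37 under x↦8x: [37, 52, 50, 34, 28, 41, 23]… (length divides ord_61(8)).
π_8 has 4 disjoint cycles with lengths [20, 20, 20, 1] on {0,…,60}.
sign(π) = (−1)^{n − #cycles} = (−1)^{61−4} = (−1)^57 = -1.
Zolotarev: (8|61) = -1, matching the cycle-count sign.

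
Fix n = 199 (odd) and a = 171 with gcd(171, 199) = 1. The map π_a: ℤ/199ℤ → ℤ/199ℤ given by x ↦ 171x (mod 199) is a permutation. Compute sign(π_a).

-1

Start at x=82: 82 → 92 → 11 → 90 → 67 → 114 → 191 → … (one orbit).
Cycle lengths of π_171 on ℤ/199ℤ: [66, 66, 66, 1]; 4 cycles in total.
n − c = 199 − 4 = 195; sign = (−1)^195 = -1.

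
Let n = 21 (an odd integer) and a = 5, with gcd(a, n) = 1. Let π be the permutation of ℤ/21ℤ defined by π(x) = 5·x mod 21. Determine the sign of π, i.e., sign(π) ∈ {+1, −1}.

Trace 16: π^k(16) = [16, 17, 1, 5, 4, 20] for k=0..5.
Decompose π into cycles: lengths [6, 6, 6, 2, 1] (5 cycles, including the fixed point 0).
21 − 5 = 16 transpositions; sign(π) = (−1)^16 = +1.
Zolotarev: (5|21) = +1, matching the cycle-count sign.

+1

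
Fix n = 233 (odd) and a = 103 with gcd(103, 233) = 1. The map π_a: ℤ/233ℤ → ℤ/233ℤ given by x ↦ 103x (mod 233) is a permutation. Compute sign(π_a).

-1

Trace 105: π^k(105) = [105, 97, 205, 145, 23, 39, 56] for k=0..6.
π_103 has 2 disjoint cycles with lengths [232, 1] on {0,…,232}.
Σ(ℓ_i−1) = 233−2 = 231; sign = (−1)^231 = -1.
Via Zolotarev, sign(π_{103}) = (103|233) = -1.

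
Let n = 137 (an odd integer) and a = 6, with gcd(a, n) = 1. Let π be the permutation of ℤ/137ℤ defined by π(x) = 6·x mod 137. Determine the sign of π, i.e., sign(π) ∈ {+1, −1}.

-1

Trace 123: π^k(123) = [123, 53, 44, 127, 77, 51, 32] for k=0..6.
Cycle lengths of π_6 on ℤ/137ℤ: [136, 1]; 2 cycles in total.
sign(π) = (−1)^{n − #cycles} = (−1)^{137−2} = (−1)^135 = -1.
The Jacobi symbol (6|137) = -1 (Zolotarev) agrees.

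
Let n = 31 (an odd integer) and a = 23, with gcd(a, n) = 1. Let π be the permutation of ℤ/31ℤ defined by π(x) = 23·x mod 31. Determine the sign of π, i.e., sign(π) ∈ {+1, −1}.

-1

Trace 30: π^k(30) = [30, 8, 29, 16, 27, 1, 23] for k=0..6.
The orbit structure of x ↦ 23x mod 31: 4 orbits of sizes [10, 10, 10, 1].
With 4 cycles on 31 points, sign = (−1)^{31−4} = -1.
The Jacobi symbol (23|31) = -1 (Zolotarev) agrees.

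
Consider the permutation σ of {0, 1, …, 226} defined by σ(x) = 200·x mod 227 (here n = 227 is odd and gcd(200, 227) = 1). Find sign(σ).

-1

Trace 80: π^k(80) = [80, 110, 208, 59, 223, 108, 35] for k=0..6.
Cycle lengths of π_200 on ℤ/227ℤ: [226, 1]; 2 cycles in total.
With 2 cycles on 227 points, sign = (−1)^{227−2} = -1.
Via Zolotarev, sign(π_{200}) = (200|227) = -1.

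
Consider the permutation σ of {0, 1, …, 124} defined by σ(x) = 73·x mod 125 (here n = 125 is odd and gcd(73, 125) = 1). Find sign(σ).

Trace 4: π^k(4) = [4, 42, 66, 68, 89, 122, 31] for k=0..6.
The orbit structure of x ↦ 73x mod 125: 4 orbits of sizes [100, 20, 4, 1].
With 4 cycles on 125 points, sign = (−1)^{125−4} = -1.
The Jacobi symbol (73|125) = -1 (Zolotarev) agrees.

-1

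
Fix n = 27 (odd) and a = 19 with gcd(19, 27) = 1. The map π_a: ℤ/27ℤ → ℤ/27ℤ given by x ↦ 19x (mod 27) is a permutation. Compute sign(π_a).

+1

Orbit of 1 under x↦19x: [1, 19, 10]… (length divides ord_27(19)).
The orbit structure of x ↦ 19x mod 27: 15 orbits of sizes [3, 3, 3, 3, 3, 3, 1, 1, 1, 1, 1, 1, 1, 1, 1].
sign(π) = (−1)^{n − #cycles} = (−1)^{27−15} = (−1)^12 = +1.
The Jacobi symbol (19|27) = +1 (Zolotarev) agrees.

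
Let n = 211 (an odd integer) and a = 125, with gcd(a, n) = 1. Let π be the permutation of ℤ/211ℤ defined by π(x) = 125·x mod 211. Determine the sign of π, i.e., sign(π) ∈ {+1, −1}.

Orbit of 144 under x↦125x: [144, 65, 107, 82, 122, 58, 76]… (length divides ord_211(125)).
The orbit structure of x ↦ 125x mod 211: 7 orbits of sizes [35, 35, 35, 35, 35, 35, 1].
sign(π) = (−1)^{n − #cycles} = (−1)^{211−7} = (−1)^204 = +1.
The Jacobi symbol (125|211) = +1 (Zolotarev) agrees.

+1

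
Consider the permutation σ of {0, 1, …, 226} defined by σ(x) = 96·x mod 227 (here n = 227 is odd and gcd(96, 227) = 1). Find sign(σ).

Orbit of 164 under x↦96x: [164, 81, 58, 120, 170, 203, 193]… (length divides ord_227(96)).
2 cycles of lengths [226, 1].
With 2 cycles on 227 points, sign = (−1)^{227−2} = -1.

-1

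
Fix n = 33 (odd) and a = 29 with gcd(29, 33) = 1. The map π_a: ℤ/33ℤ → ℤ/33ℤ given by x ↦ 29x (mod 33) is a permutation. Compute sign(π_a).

Trace 2: π^k(2) = [2, 25, 32, 4, 17, 31, 8] for k=0..6.
π_29 has 5 disjoint cycles with lengths [10, 10, 10, 2, 1] on {0,…,32}.
With 5 cycles on 33 points, sign = (−1)^{33−5} = +1.
(29|33)_J = +1 (Zolotarev's lemma cross-check).

+1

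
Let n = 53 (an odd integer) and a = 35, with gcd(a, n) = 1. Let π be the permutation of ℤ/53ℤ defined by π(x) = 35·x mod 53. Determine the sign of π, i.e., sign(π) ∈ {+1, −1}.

-1

Start at x=31: 31 → 25 → 27 → 44 → 3 → 52 → 18 → … (one orbit).
Cycle lengths of π_35 on ℤ/53ℤ: [52, 1]; 2 cycles in total.
sign(π) = (−1)^{n − #cycles} = (−1)^{53−2} = (−1)^51 = -1.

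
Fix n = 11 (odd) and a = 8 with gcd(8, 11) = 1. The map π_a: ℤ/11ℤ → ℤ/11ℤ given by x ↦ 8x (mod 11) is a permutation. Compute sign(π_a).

-1

Start at x=1: 1 → 8 → 9 → 6 → 4 → 10 → 3 → … (one orbit).
π_8 has 2 disjoint cycles with lengths [10, 1] on {0,…,10}.
sign(π) = (−1)^{n − #cycles} = (−1)^{11−2} = (−1)^9 = -1.
Zolotarev: (8|11) = -1, matching the cycle-count sign.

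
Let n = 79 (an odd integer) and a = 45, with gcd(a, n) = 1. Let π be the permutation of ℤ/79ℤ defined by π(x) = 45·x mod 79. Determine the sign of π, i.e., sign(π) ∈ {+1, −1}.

+1

Trace 46: π^k(46) = [46, 16, 9, 10, 55, 26, 64] for k=0..6.
Decompose π into cycles: lengths [39, 39, 1] (3 cycles, including the fixed point 0).
sign(π) = (−1)^{n − #cycles} = (−1)^{79−3} = (−1)^76 = +1.
Zolotarev: (45|79) = +1, matching the cycle-count sign.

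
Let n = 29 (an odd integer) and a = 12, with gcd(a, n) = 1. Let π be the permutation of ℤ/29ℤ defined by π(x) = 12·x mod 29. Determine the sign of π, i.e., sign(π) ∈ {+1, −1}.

-1

Start at x=12: 12 → 28 → 17 → 1 → 12 (one orbit).
Cycle lengths of π_12 on ℤ/29ℤ: [4, 4, 4, 4, 4, 4, 4, 1]; 8 cycles in total.
Σ(ℓ_i−1) = 29−8 = 21; sign = (−1)^21 = -1.
Zolotarev: (12|29) = -1, matching the cycle-count sign.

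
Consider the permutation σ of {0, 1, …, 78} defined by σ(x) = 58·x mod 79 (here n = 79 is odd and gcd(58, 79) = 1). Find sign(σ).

-1

Trace 38: π^k(38) = [38, 71, 10, 27, 65, 57, 67] for k=0..6.
Decompose π into cycles: lengths [26, 26, 26, 1] (4 cycles, including the fixed point 0).
4 cycles on 79: each ℓ→(−1)^(ℓ−1), product (−1)^75 = -1.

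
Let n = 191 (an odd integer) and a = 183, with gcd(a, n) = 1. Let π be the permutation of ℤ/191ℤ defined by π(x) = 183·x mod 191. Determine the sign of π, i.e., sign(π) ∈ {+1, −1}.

-1

Trace 79: π^k(79) = [79, 132, 90, 44, 30, 142, 10] for k=0..6.
Cycle type of π: 190 + 1; total 2 cycles.
With 2 cycles on 191 points, sign = (−1)^{191−2} = -1.
Check: (183/191) = -1 by Zolotarev.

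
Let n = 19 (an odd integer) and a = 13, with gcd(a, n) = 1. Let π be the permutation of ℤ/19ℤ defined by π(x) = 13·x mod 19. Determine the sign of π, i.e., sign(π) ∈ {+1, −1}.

Orbit of 5 under x↦13x: [5, 8, 9, 3, 1, 13, 17]… (length divides ord_19(13)).
Cycle type of π: 18 + 1; total 2 cycles.
2 cycles on 19: each ℓ→(−1)^(ℓ−1), product (−1)^17 = -1.
The Jacobi symbol (13|19) = -1 (Zolotarev) agrees.

-1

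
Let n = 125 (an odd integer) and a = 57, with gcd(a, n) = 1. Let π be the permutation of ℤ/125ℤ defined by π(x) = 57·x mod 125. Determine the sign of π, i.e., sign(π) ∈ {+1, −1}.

Start at x=124: 124 → 68 → 1 → 57 → 124 (one orbit).
Decompose π into cycles: lengths [4, 4, 4, 4, 4, 4, 4, 4, 4, 4, 4, 4, 4, 4, 4, 4, 4, 4, 4, 4, 4, 4, 4, 4, 4, 4, 4, 4, 4, 4, 4, 1] (32 cycles, including the fixed point 0).
Σ(ℓ_i−1) = 125−32 = 93; sign = (−1)^93 = -1.

-1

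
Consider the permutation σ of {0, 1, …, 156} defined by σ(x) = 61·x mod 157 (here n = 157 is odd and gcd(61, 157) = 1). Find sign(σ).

Orbit of 3 under x↦61x: [3, 26, 16, 34, 33, 129, 19]… (length divides ord_157(61)).
π_61 has 2 disjoint cycles with lengths [156, 1] on {0,…,156}.
157 − 2 = 155 transpositions; sign(π) = (−1)^155 = -1.

-1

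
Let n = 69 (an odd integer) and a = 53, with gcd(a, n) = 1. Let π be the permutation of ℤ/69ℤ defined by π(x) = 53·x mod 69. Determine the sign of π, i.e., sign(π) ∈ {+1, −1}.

Start at x=53: 53 → 49 → 44 → 55 → 17 → 4 → 5 → … (one orbit).
Cycle lengths of π_53 on ℤ/69ℤ: [22, 22, 22, 2, 1]; 5 cycles in total.
69 − 5 = 64 transpositions; sign(π) = (−1)^64 = +1.
(53|69)_J = +1 (Zolotarev's lemma cross-check).

+1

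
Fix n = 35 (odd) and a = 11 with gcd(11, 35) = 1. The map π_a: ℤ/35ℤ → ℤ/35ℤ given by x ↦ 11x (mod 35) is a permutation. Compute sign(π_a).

Start at x=16: 16 → 1 → 11 → 16 (one orbit).
The orbit structure of x ↦ 11x mod 35: 15 orbits of sizes [3, 3, 3, 3, 3, 3, 3, 3, 3, 3, 1, 1, 1, 1, 1].
35 − 15 = 20 transpositions; sign(π) = (−1)^20 = +1.

+1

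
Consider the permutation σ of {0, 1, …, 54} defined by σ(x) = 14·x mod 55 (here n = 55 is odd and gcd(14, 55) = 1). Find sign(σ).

Start at x=14: 14 → 31 → 49 → 26 → 34 → 36 → 9 → … (one orbit).
Cycle lengths of π_14 on ℤ/55ℤ: [10, 10, 10, 10, 5, 5, 2, 2, 1]; 9 cycles in total.
9 cycles on 55: each ℓ→(−1)^(ℓ−1), product (−1)^46 = +1.
Via Zolotarev, sign(π_{14}) = (14|55) = +1.

+1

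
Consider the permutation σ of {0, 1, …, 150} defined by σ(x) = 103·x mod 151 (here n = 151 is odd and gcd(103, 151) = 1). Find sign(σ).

Trace 4: π^k(4) = [4, 110, 5, 62, 44, 2, 55] for k=0..6.
Cycle type of π: 75×2 + 1; total 3 cycles.
With 3 cycles on 151 points, sign = (−1)^{151−3} = +1.
Via Zolotarev, sign(π_{103}) = (103|151) = +1.

+1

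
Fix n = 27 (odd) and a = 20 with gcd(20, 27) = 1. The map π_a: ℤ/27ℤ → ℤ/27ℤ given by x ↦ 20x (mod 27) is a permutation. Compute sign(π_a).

Orbit of 25 under x↦20x: [25, 14, 10, 11, 4, 26, 7]… (length divides ord_27(20)).
4 cycles of lengths [18, 6, 2, 1].
4 cycles on 27: each ℓ→(−1)^(ℓ−1), product (−1)^23 = -1.

-1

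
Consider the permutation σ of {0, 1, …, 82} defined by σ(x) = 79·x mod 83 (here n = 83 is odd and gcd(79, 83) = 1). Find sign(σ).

-1

Trace 9: π^k(9) = [9, 47, 61, 5, 63, 80, 12] for k=0..6.
2 cycles of lengths [82, 1].
Σ(ℓ_i−1) = 83−2 = 81; sign = (−1)^81 = -1.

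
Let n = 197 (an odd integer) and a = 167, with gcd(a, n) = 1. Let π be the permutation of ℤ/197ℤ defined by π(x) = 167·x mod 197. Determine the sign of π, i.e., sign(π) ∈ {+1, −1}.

Start at x=94: 94 → 135 → 87 → 148 → 91 → 28 → 145 → … (one orbit).
2 cycles of lengths [196, 1].
n − c = 197 − 2 = 195; sign = (−1)^195 = -1.
Check: (167/197) = -1 by Zolotarev.

-1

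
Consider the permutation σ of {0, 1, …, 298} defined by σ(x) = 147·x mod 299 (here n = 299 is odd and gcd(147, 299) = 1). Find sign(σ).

Trace 220: π^k(220) = [220, 48, 179, 1, 147, 81, 246] for k=0..6.
9 cycles of lengths [66, 66, 66, 66, 11, 11, 6, 6, 1].
9 cycles on 299: each ℓ→(−1)^(ℓ−1), product (−1)^290 = +1.
Zolotarev: (147|299) = +1, matching the cycle-count sign.

+1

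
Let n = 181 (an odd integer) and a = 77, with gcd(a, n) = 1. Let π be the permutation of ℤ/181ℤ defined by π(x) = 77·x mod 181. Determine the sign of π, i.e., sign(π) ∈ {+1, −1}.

-1

Start at x=55: 55 → 72 → 114 → 90 → 52 → 22 → 65 → … (one orbit).
Cycle lengths of π_77 on ℤ/181ℤ: [180, 1]; 2 cycles in total.
2 cycles on 181: each ℓ→(−1)^(ℓ−1), product (−1)^179 = -1.
Via Zolotarev, sign(π_{77}) = (77|181) = -1.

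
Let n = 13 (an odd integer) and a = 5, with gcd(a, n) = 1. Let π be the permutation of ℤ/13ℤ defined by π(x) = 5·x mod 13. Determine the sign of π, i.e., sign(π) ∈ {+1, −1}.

-1

Orbit of 1 under x↦5x: [1, 5, 12, 8]… (length divides ord_13(5)).
Cycle type of π: 4×3 + 1; total 4 cycles.
n − c = 13 − 4 = 9; sign = (−1)^9 = -1.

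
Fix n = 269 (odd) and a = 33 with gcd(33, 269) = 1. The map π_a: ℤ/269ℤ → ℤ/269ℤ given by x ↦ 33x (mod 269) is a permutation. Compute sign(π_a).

-1

Orbit of 28 under x↦33x: [28, 117, 95, 176, 159, 136, 184]… (length divides ord_269(33)).
π_33 has 2 disjoint cycles with lengths [268, 1] on {0,…,268}.
Σ(ℓ_i−1) = 269−2 = 267; sign = (−1)^267 = -1.
(33|269)_J = -1 (Zolotarev's lemma cross-check).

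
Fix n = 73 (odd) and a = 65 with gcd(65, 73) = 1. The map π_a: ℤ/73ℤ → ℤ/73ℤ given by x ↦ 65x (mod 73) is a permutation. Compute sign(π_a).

+1

Start at x=65: 65 → 64 → 72 → 8 → 9 → 1 → 65 (one orbit).
13 cycles of lengths [6, 6, 6, 6, 6, 6, 6, 6, 6, 6, 6, 6, 1].
With 13 cycles on 73 points, sign = (−1)^{73−13} = +1.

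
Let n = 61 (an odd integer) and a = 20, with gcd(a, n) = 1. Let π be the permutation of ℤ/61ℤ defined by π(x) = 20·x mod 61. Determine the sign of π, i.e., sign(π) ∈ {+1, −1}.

Trace 34: π^k(34) = [34, 9, 58, 1, 20] for k=0..4.
13 cycles of lengths [5, 5, 5, 5, 5, 5, 5, 5, 5, 5, 5, 5, 1].
sign(π) = (−1)^{n − #cycles} = (−1)^{61−13} = (−1)^48 = +1.

+1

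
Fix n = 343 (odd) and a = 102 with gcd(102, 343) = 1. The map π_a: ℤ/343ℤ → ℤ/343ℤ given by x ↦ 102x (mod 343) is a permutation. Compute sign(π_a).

Orbit of 32 under x↦102x: [32, 177, 218, 284, 156, 134, 291]… (length divides ord_343(102)).
Cycle type of π: 147×2 + 21×2 + 3×2 + 1; total 7 cycles.
With 7 cycles on 343 points, sign = (−1)^{343−7} = +1.
Via Zolotarev, sign(π_{102}) = (102|343) = +1.

+1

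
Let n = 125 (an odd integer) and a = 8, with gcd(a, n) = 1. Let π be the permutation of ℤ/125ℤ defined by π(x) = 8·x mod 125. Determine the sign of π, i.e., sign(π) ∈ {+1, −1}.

Start at x=32: 32 → 6 → 48 → 9 → 72 → 76 → 108 → … (one orbit).
π_8 has 4 disjoint cycles with lengths [100, 20, 4, 1] on {0,…,124}.
Σ(ℓ_i−1) = 125−4 = 121; sign = (−1)^121 = -1.

-1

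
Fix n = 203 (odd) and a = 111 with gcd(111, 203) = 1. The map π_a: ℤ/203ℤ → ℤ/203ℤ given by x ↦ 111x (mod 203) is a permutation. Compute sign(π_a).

-1

Trace 141: π^k(141) = [141, 20, 190, 181, 197, 146, 169] for k=0..6.
Cycle type of π: 14×12 + 7×4 + 2×3 + 1; total 20 cycles.
Σ(ℓ_i−1) = 203−20 = 183; sign = (−1)^183 = -1.
Via Zolotarev, sign(π_{111}) = (111|203) = -1.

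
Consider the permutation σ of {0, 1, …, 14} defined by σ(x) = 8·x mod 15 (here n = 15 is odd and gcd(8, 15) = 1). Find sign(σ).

+1

Orbit of 1 under x↦8x: [1, 8, 4, 2]… (length divides ord_15(8)).
Cycle type of π: 4×3 + 2 + 1; total 5 cycles.
n − c = 15 − 5 = 10; sign = (−1)^10 = +1.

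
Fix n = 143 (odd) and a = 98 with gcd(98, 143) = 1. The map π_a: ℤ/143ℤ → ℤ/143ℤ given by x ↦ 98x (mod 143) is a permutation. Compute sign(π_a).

+1

Orbit of 98 under x↦98x: [98, 23, 109, 100, 76, 12, 32]… (length divides ord_143(98)).
Decompose π into cycles: lengths [12, 12, 12, 12, 12, 12, 12, 12, 12, 12, 12, 2, 2, 2, 2, 2, 1] (17 cycles, including the fixed point 0).
n − c = 143 − 17 = 126; sign = (−1)^126 = +1.
Via Zolotarev, sign(π_{98}) = (98|143) = +1.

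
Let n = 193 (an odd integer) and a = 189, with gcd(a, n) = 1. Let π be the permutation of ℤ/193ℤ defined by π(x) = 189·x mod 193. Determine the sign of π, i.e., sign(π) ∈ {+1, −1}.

Trace 81: π^k(81) = [81, 62, 138, 27, 85, 46, 9] for k=0..6.
π_189 has 5 disjoint cycles with lengths [48, 48, 48, 48, 1] on {0,…,192}.
193 − 5 = 188 transpositions; sign(π) = (−1)^188 = +1.
Via Zolotarev, sign(π_{189}) = (189|193) = +1.

+1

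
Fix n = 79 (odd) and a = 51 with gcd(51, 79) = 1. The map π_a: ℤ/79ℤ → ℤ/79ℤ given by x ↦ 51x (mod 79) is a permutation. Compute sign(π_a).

Start at x=51: 51 → 73 → 10 → 36 → 19 → 21 → 44 → … (one orbit).
The orbit structure of x ↦ 51x mod 79: 3 orbits of sizes [39, 39, 1].
sign(π) = (−1)^{n − #cycles} = (−1)^{79−3} = (−1)^76 = +1.
Check: (51/79) = +1 by Zolotarev.

+1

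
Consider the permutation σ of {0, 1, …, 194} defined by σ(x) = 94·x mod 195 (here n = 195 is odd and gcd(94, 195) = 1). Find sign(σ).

Start at x=61: 61 → 79 → 16 → 139 → 1 → 94 → 61 (one orbit).
π_94 has 45 disjoint cycles with lengths [6, 6, 6, 6, 6, 6, 6, 6, 6, 6, 6, 6, 6, 6, 6, 6, 6, 6, 6, 6, 6, 6, 6, 6, 3, 3, 3, 3, 3, 3, 3, 3, 3, 3, 3, 3, 2, 2, 2, 2, 2, 2, 1, 1, 1] on {0,…,194}.
n − c = 195 − 45 = 150; sign = (−1)^150 = +1.

+1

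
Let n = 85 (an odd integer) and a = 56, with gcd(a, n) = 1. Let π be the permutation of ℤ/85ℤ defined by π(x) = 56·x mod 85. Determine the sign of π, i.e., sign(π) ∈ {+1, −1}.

Start at x=56: 56 → 76 → 6 → 81 → 31 → 36 → 61 → … (one orbit).
π_56 has 10 disjoint cycles with lengths [16, 16, 16, 16, 16, 1, 1, 1, 1, 1] on {0,…,84}.
sign(π) = (−1)^{n − #cycles} = (−1)^{85−10} = (−1)^75 = -1.

-1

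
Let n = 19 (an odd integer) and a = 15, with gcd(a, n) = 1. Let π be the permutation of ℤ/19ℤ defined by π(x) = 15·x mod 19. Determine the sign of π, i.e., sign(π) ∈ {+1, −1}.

-1

Trace 15: π^k(15) = [15, 16, 12, 9, 2, 11, 13] for k=0..6.
Decompose π into cycles: lengths [18, 1] (2 cycles, including the fixed point 0).
n − c = 19 − 2 = 17; sign = (−1)^17 = -1.
The Jacobi symbol (15|19) = -1 (Zolotarev) agrees.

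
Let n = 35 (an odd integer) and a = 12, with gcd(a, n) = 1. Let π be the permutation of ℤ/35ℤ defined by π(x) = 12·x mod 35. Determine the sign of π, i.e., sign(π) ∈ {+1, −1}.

+1

Start at x=11: 11 → 27 → 9 → 3 → 1 → 12 → 4 → … (one orbit).
5 cycles of lengths [12, 12, 6, 4, 1].
35 − 5 = 30 transpositions; sign(π) = (−1)^30 = +1.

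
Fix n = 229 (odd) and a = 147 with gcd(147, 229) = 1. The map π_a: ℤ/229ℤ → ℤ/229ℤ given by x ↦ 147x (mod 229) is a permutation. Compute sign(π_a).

+1

Orbit of 228 under x↦147x: [228, 82, 146, 165, 210, 184, 26]… (length divides ord_229(147)).
3 cycles of lengths [114, 114, 1].
sign(π) = (−1)^{n − #cycles} = (−1)^{229−3} = (−1)^226 = +1.
Via Zolotarev, sign(π_{147}) = (147|229) = +1.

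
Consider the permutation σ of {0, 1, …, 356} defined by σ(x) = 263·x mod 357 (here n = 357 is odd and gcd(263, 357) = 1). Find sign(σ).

-1

Trace 53: π^k(53) = [53, 16, 281, 4, 338, 1, 263] for k=0..6.
Cycle type of π: 24×12 + 8×6 + 6×2 + 3×2 + 2 + 1; total 24 cycles.
Σ(ℓ_i−1) = 357−24 = 333; sign = (−1)^333 = -1.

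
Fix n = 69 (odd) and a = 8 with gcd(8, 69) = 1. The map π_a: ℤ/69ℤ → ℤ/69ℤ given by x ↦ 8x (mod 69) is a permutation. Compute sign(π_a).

-1

Trace 52: π^k(52) = [52, 2, 16, 59, 58, 50, 55] for k=0..6.
6 cycles of lengths [22, 22, 11, 11, 2, 1].
Σ(ℓ_i−1) = 69−6 = 63; sign = (−1)^63 = -1.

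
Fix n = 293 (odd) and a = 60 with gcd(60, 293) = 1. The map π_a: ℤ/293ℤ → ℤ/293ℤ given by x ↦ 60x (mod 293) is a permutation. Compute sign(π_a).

+1

Trace 56: π^k(56) = [56, 137, 16, 81, 172, 65, 91] for k=0..6.
Cycle lengths of π_60 on ℤ/293ℤ: [73, 73, 73, 73, 1]; 5 cycles in total.
Σ(ℓ_i−1) = 293−5 = 288; sign = (−1)^288 = +1.
Zolotarev: (60|293) = +1, matching the cycle-count sign.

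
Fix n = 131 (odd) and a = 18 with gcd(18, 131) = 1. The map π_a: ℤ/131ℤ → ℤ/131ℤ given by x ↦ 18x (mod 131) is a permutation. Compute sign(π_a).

Start at x=86: 86 → 107 → 92 → 84 → 71 → 99 → 79 → … (one orbit).
Cycle lengths of π_18 on ℤ/131ℤ: [26, 26, 26, 26, 26, 1]; 6 cycles in total.
6 cycles on 131: each ℓ→(−1)^(ℓ−1), product (−1)^125 = -1.
Zolotarev: (18|131) = -1, matching the cycle-count sign.

-1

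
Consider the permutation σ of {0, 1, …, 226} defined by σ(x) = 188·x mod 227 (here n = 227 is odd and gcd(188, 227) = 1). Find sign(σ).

Trace 209: π^k(209) = [209, 21, 89, 161, 77, 175, 212] for k=0..6.
3 cycles of lengths [113, 113, 1].
sign(π) = (−1)^{n − #cycles} = (−1)^{227−3} = (−1)^224 = +1.

+1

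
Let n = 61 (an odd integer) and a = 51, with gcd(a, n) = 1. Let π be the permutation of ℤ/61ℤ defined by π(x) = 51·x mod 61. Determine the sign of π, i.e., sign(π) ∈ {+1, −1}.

-1

Orbit of 45 under x↦51x: [45, 38, 47, 18, 3, 31, 56]… (length divides ord_61(51)).
The orbit structure of x ↦ 51x mod 61: 2 orbits of sizes [60, 1].
Σ(ℓ_i−1) = 61−2 = 59; sign = (−1)^59 = -1.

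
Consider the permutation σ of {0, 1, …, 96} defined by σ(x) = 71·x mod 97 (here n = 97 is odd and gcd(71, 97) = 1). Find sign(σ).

Start at x=81: 81 → 28 → 48 → 13 → 50 → 58 → 44 → … (one orbit).
π_71 has 2 disjoint cycles with lengths [96, 1] on {0,…,96}.
With 2 cycles on 97 points, sign = (−1)^{97−2} = -1.
Check: (71/97) = -1 by Zolotarev.

-1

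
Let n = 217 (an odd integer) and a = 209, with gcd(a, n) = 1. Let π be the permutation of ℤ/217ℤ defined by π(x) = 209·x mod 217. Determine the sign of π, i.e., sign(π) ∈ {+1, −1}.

Start at x=209: 209 → 64 → 139 → 190 → 216 → 8 → 153 → … (one orbit).
The orbit structure of x ↦ 209x mod 217: 25 orbits of sizes [10, 10, 10, 10, 10, 10, 10, 10, 10, 10, 10, 10, 10, 10, 10, 10, 10, 10, 10, 10, 10, 2, 2, 2, 1].
With 25 cycles on 217 points, sign = (−1)^{217−25} = +1.
Via Zolotarev, sign(π_{209}) = (209|217) = +1.

+1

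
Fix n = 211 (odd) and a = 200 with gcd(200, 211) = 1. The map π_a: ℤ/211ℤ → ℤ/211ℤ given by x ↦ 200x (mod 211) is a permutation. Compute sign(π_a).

-1

Trace 153: π^k(153) = [153, 5, 156, 183, 97, 199, 132] for k=0..6.
π_200 has 4 disjoint cycles with lengths [70, 70, 70, 1] on {0,…,210}.
sign(π) = (−1)^{n − #cycles} = (−1)^{211−4} = (−1)^207 = -1.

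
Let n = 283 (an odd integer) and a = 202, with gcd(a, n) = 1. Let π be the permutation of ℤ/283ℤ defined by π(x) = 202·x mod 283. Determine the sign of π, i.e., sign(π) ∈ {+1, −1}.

-1

Trace 179: π^k(179) = [179, 217, 252, 247, 86, 109, 227] for k=0..6.
Cycle type of π: 282 + 1; total 2 cycles.
sign(π) = (−1)^{n − #cycles} = (−1)^{283−2} = (−1)^281 = -1.
(202|283)_J = -1 (Zolotarev's lemma cross-check).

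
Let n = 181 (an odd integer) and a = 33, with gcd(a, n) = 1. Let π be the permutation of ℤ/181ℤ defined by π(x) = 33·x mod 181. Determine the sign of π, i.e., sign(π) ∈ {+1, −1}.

+1

Trace 37: π^k(37) = [37, 135, 111, 43, 152, 129, 94] for k=0..6.
Cycle type of π: 90×2 + 1; total 3 cycles.
n − c = 181 − 3 = 178; sign = (−1)^178 = +1.
(33|181)_J = +1 (Zolotarev's lemma cross-check).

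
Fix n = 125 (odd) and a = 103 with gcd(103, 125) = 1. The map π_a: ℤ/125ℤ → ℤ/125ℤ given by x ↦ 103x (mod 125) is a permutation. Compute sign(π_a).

Trace 39: π^k(39) = [39, 17, 1, 103, 109, 102, 6] for k=0..6.
4 cycles of lengths [100, 20, 4, 1].
With 4 cycles on 125 points, sign = (−1)^{125−4} = -1.

-1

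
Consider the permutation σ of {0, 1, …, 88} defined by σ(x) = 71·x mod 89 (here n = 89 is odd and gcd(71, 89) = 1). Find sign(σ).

Start at x=8: 8 → 34 → 11 → 69 → 4 → 17 → 50 → … (one orbit).
Cycle lengths of π_71 on ℤ/89ℤ: [44, 44, 1]; 3 cycles in total.
89 − 3 = 86 transpositions; sign(π) = (−1)^86 = +1.
Via Zolotarev, sign(π_{71}) = (71|89) = +1.

+1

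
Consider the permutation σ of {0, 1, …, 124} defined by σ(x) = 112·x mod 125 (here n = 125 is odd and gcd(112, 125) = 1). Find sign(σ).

-1

Orbit of 99 under x↦112x: [99, 88, 106, 122, 39, 118, 91]… (length divides ord_125(112)).
Cycle type of π: 100 + 20 + 4 + 1; total 4 cycles.
With 4 cycles on 125 points, sign = (−1)^{125−4} = -1.
Check: (112/125) = -1 by Zolotarev.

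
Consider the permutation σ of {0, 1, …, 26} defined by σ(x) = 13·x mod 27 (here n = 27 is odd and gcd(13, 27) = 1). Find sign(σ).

+1

Start at x=10: 10 → 22 → 16 → 19 → 4 → 25 → 1 → … (one orbit).
Cycle type of π: 9×2 + 3×2 + 1×3; total 7 cycles.
27 − 7 = 20 transpositions; sign(π) = (−1)^20 = +1.
The Jacobi symbol (13|27) = +1 (Zolotarev) agrees.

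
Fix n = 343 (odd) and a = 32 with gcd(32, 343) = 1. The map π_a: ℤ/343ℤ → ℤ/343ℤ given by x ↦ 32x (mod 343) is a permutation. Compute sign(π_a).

Trace 324: π^k(324) = [324, 78, 95, 296, 211, 235, 317] for k=0..6.
π_32 has 7 disjoint cycles with lengths [147, 147, 21, 21, 3, 3, 1] on {0,…,342}.
With 7 cycles on 343 points, sign = (−1)^{343−7} = +1.

+1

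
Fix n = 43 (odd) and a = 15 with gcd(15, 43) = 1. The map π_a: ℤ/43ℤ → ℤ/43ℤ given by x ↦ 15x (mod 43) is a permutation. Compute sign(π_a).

+1

Orbit of 38 under x↦15x: [38, 11, 36, 24, 16, 25, 31]… (length divides ord_43(15)).
π_15 has 3 disjoint cycles with lengths [21, 21, 1] on {0,…,42}.
sign(π) = (−1)^{n − #cycles} = (−1)^{43−3} = (−1)^40 = +1.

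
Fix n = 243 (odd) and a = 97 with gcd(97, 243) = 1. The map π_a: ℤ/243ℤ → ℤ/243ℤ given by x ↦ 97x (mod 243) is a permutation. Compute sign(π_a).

+1

Trace 223: π^k(223) = [223, 4, 145, 214, 103, 28, 43] for k=0..6.
Cycle lengths of π_97 on ℤ/243ℤ: [81, 81, 27, 27, 9, 9, 3, 3, 1, 1, 1]; 11 cycles in total.
243 − 11 = 232 transpositions; sign(π) = (−1)^232 = +1.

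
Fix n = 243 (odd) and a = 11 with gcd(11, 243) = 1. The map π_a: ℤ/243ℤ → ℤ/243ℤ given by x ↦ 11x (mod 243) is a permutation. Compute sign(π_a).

Start at x=152: 152 → 214 → 167 → 136 → 38 → 175 → 224 → … (one orbit).
6 cycles of lengths [162, 54, 18, 6, 2, 1].
With 6 cycles on 243 points, sign = (−1)^{243−6} = -1.
The Jacobi symbol (11|243) = -1 (Zolotarev) agrees.

-1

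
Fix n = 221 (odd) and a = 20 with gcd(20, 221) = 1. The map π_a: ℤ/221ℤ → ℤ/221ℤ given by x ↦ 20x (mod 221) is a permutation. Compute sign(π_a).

Trace 197: π^k(197) = [197, 183, 124, 49, 96, 152, 167] for k=0..6.
7 cycles of lengths [48, 48, 48, 48, 16, 12, 1].
n − c = 221 − 7 = 214; sign = (−1)^214 = +1.

+1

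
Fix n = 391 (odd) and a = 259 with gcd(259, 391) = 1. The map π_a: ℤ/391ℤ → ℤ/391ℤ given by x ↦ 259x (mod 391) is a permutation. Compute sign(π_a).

+1

Trace 4: π^k(4) = [4, 254, 98, 358, 55, 169, 370] for k=0..6.
Cycle lengths of π_259 on ℤ/391ℤ: [44, 44, 44, 44, 44, 44, 44, 44, 11, 11, 4, 4, 4, 4, 1]; 15 cycles in total.
391 − 15 = 376 transpositions; sign(π) = (−1)^376 = +1.
Zolotarev: (259|391) = +1, matching the cycle-count sign.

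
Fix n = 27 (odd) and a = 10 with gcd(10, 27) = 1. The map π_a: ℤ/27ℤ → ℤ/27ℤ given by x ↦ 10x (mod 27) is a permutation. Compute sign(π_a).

Start at x=19: 19 → 1 → 10 → 19 (one orbit).
The orbit structure of x ↦ 10x mod 27: 15 orbits of sizes [3, 3, 3, 3, 3, 3, 1, 1, 1, 1, 1, 1, 1, 1, 1].
n − c = 27 − 15 = 12; sign = (−1)^12 = +1.
Check: (10/27) = +1 by Zolotarev.

+1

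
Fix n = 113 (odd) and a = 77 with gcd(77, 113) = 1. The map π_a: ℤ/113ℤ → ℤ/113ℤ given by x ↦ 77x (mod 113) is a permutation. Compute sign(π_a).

+1

Orbit of 51 under x↦77x: [51, 85, 104, 98, 88, 109, 31]… (length divides ord_113(77)).
π_77 has 3 disjoint cycles with lengths [56, 56, 1] on {0,…,112}.
Σ(ℓ_i−1) = 113−3 = 110; sign = (−1)^110 = +1.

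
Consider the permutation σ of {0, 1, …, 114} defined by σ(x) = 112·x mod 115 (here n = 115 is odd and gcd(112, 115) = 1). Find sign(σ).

+1

Start at x=39: 39 → 113 → 6 → 97 → 54 → 68 → 26 → … (one orbit).
Cycle lengths of π_112 on ℤ/115ℤ: [44, 44, 22, 4, 1]; 5 cycles in total.
sign(π) = (−1)^{n − #cycles} = (−1)^{115−5} = (−1)^110 = +1.
Via Zolotarev, sign(π_{112}) = (112|115) = +1.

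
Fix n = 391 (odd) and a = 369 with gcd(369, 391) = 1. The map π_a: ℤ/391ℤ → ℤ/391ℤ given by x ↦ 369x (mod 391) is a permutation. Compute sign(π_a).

Trace 254: π^k(254) = [254, 277, 162, 346, 208, 116, 185] for k=0..6.
Decompose π into cycles: lengths [16, 16, 16, 16, 16, 16, 16, 16, 16, 16, 16, 16, 16, 16, 16, 16, 16, 16, 16, 16, 16, 16, 16, 1, 1, 1, 1, 1, 1, 1, 1, 1, 1, 1, 1, 1, 1, 1, 1, 1, 1, 1, 1, 1, 1, 1] (46 cycles, including the fixed point 0).
391 − 46 = 345 transpositions; sign(π) = (−1)^345 = -1.

-1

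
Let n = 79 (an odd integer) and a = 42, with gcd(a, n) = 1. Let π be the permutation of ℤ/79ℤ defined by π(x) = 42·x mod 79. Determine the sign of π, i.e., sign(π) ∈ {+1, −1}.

Trace 1: π^k(1) = [1, 42, 26, 65, 44, 31, 38] for k=0..6.
Decompose π into cycles: lengths [39, 39, 1] (3 cycles, including the fixed point 0).
With 3 cycles on 79 points, sign = (−1)^{79−3} = +1.
(42|79)_J = +1 (Zolotarev's lemma cross-check).

+1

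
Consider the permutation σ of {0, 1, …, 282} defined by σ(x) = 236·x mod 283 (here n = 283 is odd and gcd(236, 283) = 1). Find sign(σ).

Start at x=90: 90 → 15 → 144 → 24 → 4 → 95 → 63 → … (one orbit).
Decompose π into cycles: lengths [141, 141, 1] (3 cycles, including the fixed point 0).
n − c = 283 − 3 = 280; sign = (−1)^280 = +1.

+1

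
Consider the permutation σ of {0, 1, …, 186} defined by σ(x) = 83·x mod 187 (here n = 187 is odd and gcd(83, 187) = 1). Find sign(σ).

-1

Start at x=47: 47 → 161 → 86 → 32 → 38 → 162 → 169 → … (one orbit).
π_83 has 8 disjoint cycles with lengths [40, 40, 40, 40, 10, 8, 8, 1] on {0,…,186}.
187 − 8 = 179 transpositions; sign(π) = (−1)^179 = -1.
(83|187)_J = -1 (Zolotarev's lemma cross-check).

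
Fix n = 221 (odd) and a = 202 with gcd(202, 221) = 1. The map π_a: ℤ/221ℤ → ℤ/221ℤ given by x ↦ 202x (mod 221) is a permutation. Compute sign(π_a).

-1

Orbit of 152 under x↦202x: [152, 206, 64, 110, 120, 151, 4]… (length divides ord_221(202)).
Cycle type of π: 24×8 + 12 + 8×2 + 1; total 12 cycles.
With 12 cycles on 221 points, sign = (−1)^{221−12} = -1.
Via Zolotarev, sign(π_{202}) = (202|221) = -1.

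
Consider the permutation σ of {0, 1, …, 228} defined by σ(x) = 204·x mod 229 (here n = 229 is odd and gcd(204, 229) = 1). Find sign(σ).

Orbit of 158 under x↦204x: [158, 172, 51, 99, 44, 45, 20]… (length divides ord_229(204)).
The orbit structure of x ↦ 204x mod 229: 3 orbits of sizes [114, 114, 1].
sign(π) = (−1)^{n − #cycles} = (−1)^{229−3} = (−1)^226 = +1.
The Jacobi symbol (204|229) = +1 (Zolotarev) agrees.

+1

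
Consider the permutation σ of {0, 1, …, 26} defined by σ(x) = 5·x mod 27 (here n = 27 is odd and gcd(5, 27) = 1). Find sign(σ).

-1

Trace 11: π^k(11) = [11, 1, 5, 25, 17, 4, 20] for k=0..6.
The orbit structure of x ↦ 5x mod 27: 4 orbits of sizes [18, 6, 2, 1].
4 cycles on 27: each ℓ→(−1)^(ℓ−1), product (−1)^23 = -1.
The Jacobi symbol (5|27) = -1 (Zolotarev) agrees.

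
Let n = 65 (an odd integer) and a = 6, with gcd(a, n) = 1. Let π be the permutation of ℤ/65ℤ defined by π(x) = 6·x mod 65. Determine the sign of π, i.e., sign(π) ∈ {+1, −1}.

Start at x=6: 6 → 36 → 21 → 61 → 41 → 51 → 46 → … (one orbit).
The orbit structure of x ↦ 6x mod 65: 10 orbits of sizes [12, 12, 12, 12, 12, 1, 1, 1, 1, 1].
Σ(ℓ_i−1) = 65−10 = 55; sign = (−1)^55 = -1.

-1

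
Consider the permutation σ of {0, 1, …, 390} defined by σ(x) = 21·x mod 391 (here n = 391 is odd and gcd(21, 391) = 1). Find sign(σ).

-1

Start at x=106: 106 → 271 → 217 → 256 → 293 → 288 → 183 → … (one orbit).
Cycle type of π: 44×8 + 22 + 4×4 + 1; total 14 cycles.
Σ(ℓ_i−1) = 391−14 = 377; sign = (−1)^377 = -1.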